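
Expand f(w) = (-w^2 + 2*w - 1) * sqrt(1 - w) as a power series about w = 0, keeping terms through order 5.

3*w^5/256 + 5*w^4/128 + 5*w^3/16 - 15*w^2/8 + 5*w/2 - 1

Distribute the polynomial across the series and collect like powers.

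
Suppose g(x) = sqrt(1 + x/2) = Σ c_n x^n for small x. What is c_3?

Differentiate repeatedly and evaluate at the center.
[x^0] = 1;  [x^1] = 1/4;  [x^2] = -1/32;  [x^3] = 1/128.

1/128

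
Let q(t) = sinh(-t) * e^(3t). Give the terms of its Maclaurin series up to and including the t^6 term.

Take the Cauchy product of the two expansions.
q(0) = 0
q′(0) = -1
q′′(0) = -6
q′′′(0) = -28
q^(4)(0) = -120
q^(5)(0) = -496
q^(6)(0) = -2016

-14*t^6/5 - 62*t^5/15 - 5*t^4 - 14*t^3/3 - 3*t^2 - t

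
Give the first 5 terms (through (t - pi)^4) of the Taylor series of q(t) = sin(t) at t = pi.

Use the known series and substitute for the argument.

(t - pi)^3/6 - (t - pi)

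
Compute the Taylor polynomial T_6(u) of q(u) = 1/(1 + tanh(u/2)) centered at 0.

Let u equal the inner series; expand the outer function in u and truncate.
q(0) = 1
q′(0) = -1/2
q′′(0) = 1/2
q′′′(0) = -1/2
q^(4)(0) = 1/2
q^(5)(0) = -1/2
q^(6)(0) = 1/2
The Taylor polynomial is Σ q^(k)(0)/k! · u^k.

u^6/1440 - u^5/240 + u^4/48 - u^3/12 + u^2/4 - u/2 + 1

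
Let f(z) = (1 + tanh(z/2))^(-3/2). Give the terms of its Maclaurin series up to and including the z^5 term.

-921*z^5/40960 + 155*z^4/2048 - 27*z^3/128 + 15*z^2/32 - 3*z/4 + 1

Compose series: expand the inner function first, then feed it into the outer expansion.
[z^0] = 1;  [z^1] = -3/4;  [z^2] = 15/32;  [z^3] = -27/128;  [z^4] = 155/2048;  [z^5] = -921/40960.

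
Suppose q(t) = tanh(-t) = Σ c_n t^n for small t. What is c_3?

Use the known series and substitute for the argument.
q(0) = 0
q′(0) = -1
q′′(0) = 0
q′′′(0) = 2

1/3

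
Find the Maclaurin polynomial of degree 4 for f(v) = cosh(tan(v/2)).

3*v^4/128 + v^2/8 + 1

Substitute the inner expansion into the outer series and collect powers.
f(0) = 1
f′(0) = 0
f′′(0) = 1/4
f′′′(0) = 0
f^(4)(0) = 9/16
Then c_k = f^(k)(0)/k! gives each Taylor coefficient.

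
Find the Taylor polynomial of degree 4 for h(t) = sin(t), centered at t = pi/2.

(t - pi/2)^4/24 - (t - pi/2)^2/2 + 1

Use the known series and substitute for the argument.
[(t - pi/2)^0] = 1;  [(t - pi/2)^1] = 0;  [(t - pi/2)^2] = -1/2;  [(t - pi/2)^3] = 0;  [(t - pi/2)^4] = 1/24.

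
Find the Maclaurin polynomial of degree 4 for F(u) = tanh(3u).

-9*u^3 + 3*u

F(0) = 0
F′(0) = 3
F′′(0) = 0
F′′′(0) = -54
F^(4)(0) = 0
The Taylor polynomial is Σ F^(k)(0)/k! · u^k.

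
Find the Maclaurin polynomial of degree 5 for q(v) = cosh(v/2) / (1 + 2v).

Expand each factor separately, then convolve coefficients.
q(0) = 1
q′(0) = -2
q′′(0) = 33/4
q′′′(0) = -99/2
q^(4)(0) = 6337/16
q^(5)(0) = -31685/8

-6337*v^5/192 + 6337*v^4/384 - 33*v^3/4 + 33*v^2/8 - 2*v + 1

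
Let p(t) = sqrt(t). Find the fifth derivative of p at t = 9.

35/209952

Use the known series and substitute for the argument.
From the series, [(t - 9)^5] p = 7/5038848; multiply by 5! = 120 to get 35/209952.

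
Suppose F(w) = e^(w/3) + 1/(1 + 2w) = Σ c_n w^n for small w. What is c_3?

-1295/162

Expand each term separately and add.
[w^0] = 2;  [w^1] = -5/3;  [w^2] = 73/18;  [w^3] = -1295/162.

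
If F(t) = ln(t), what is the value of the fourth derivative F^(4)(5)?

-6/625

Compute the successive derivatives at the expansion point and divide by k!.
From the series, [(t - 5)^4] F = -1/2500; multiply by 4! = 24 to get -6/625.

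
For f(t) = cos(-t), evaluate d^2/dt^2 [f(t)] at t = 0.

From the series, [t^2] f = -1/2; multiply by 2! = 2 to get -1.

-1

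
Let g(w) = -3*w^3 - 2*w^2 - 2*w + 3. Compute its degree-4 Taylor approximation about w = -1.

Differentiate repeatedly and evaluate at the center.
[(w + 1)^0] = 6;  [(w + 1)^1] = -7;  [(w + 1)^2] = 7;  [(w + 1)^3] = -3;  [(w + 1)^4] = 0.

-3*(w + 1)^3 + 7*(w + 1)^2 - 7*(w + 1) + 6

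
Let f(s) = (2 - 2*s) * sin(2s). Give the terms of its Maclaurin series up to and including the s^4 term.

8*s^4/3 - 8*s^3/3 - 4*s^2 + 4*s

Shift and add copies of the series according to the polynomial's terms.
f(0) = 0
f′(0) = 4
f′′(0) = -8
f′′′(0) = -16
f^(4)(0) = 64
The Taylor polynomial is Σ f^(k)(0)/k! · s^k.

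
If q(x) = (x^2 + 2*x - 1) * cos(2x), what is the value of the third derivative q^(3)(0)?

Distribute the polynomial across the series and collect like powers.
From the series, [x^3] q = -4; multiply by 3! = 6 to get -24.

-24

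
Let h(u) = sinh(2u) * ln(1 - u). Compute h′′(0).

Take the Cauchy product of the two expansions.
The coefficient of u^2 in the expansion is -2, so h′′(0) = 2! * (-2) = -4.

-4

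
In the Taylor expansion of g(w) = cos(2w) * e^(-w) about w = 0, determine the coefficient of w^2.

Expand each factor separately, then convolve coefficients.
g(0) = 1
g′(0) = -1
g′′(0) = -3
So c_2 = g′′(0)/2! = -3/2.

-3/2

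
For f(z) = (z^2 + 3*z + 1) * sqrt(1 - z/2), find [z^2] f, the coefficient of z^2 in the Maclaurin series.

7/32

Multiply each power in the prefactor through the base expansion.
f(0) = 1
f′(0) = 11/4
f′′(0) = 7/16
So c_2 = f′′(0)/2! = 7/32.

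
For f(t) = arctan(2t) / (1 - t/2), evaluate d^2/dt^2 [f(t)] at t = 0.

2

Take the Cauchy product of the two expansions.
From the series, [t^2] f = 1; multiply by 2! = 2 to get 2.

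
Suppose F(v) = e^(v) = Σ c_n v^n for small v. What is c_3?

[v^0] = 1;  [v^1] = 1;  [v^2] = 1/2;  [v^3] = 1/6.

1/6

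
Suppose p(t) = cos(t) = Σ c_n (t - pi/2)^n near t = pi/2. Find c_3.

p(pi/2) = 0
p′(pi/2) = -1
p′′(pi/2) = 0
p′′′(pi/2) = 1

1/6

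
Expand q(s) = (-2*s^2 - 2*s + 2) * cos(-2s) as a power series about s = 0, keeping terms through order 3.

4*s^3 - 6*s^2 - 2*s + 2

Multiply each power in the prefactor through the base expansion.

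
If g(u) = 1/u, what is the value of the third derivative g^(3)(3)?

From the series, [(u - 3)^3] g = -1/81; multiply by 3! = 6 to get -2/27.

-2/27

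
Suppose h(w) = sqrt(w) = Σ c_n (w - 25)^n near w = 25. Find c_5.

h(25) = 5
h′(25) = 1/10
h′′(25) = -1/500
h′′′(25) = 3/25000
h^(4)(25) = -3/250000
h^(5)(25) = 21/12500000

7/500000000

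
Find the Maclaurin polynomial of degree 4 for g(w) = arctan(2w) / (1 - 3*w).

46*w^4 + 46*w^3/3 + 6*w^2 + 2*w

Multiply the numerator's expansion by the denominator's geometric series.
g(0) = 0
g′(0) = 2
g′′(0) = 12
g′′′(0) = 92
g^(4)(0) = 1104
Then c_k = g^(k)(0)/k! gives each Taylor coefficient.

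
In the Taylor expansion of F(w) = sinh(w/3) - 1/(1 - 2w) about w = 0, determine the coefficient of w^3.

Combine the two series term by term.
F(0) = -1
F′(0) = -5/3
F′′(0) = -8
F′′′(0) = -1295/27
So c_3 = F′′′(0)/3! = -1295/162.

-1295/162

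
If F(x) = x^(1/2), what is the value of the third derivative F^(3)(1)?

3/8

From the series, [(x - 1)^3] F = 1/16; multiply by 3! = 6 to get 3/8.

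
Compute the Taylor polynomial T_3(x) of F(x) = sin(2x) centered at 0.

-4*x^3/3 + 2*x

Use the known series and substitute for the argument.
F(0) = 0
F′(0) = 2
F′′(0) = 0
F′′′(0) = -8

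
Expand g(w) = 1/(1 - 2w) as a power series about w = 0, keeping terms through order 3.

8*w^3 + 4*w^2 + 2*w + 1

g(0) = 1
g′(0) = 2
g′′(0) = 8
g′′′(0) = 48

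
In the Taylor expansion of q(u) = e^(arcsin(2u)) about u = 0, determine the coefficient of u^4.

Plug the Maclaurin series of the inner function into that of the outer and collect terms.
So c_4 = q^(4)(0)/4! = 10/3.

10/3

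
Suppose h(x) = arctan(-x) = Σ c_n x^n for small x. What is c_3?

1/3

h(0) = 0
h′(0) = -1
h′′(0) = 0
h′′′(0) = 2
The Taylor polynomial is Σ h^(k)(0)/k! · x^k.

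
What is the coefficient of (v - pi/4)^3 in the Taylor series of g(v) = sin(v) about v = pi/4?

g(pi/4) = sqrt(2)/2
g′(pi/4) = sqrt(2)/2
g′′(pi/4) = -sqrt(2)/2
g′′′(pi/4) = -sqrt(2)/2
So c_3 = g′′′(pi/4)/3! = -sqrt(2)/12.

-sqrt(2)/12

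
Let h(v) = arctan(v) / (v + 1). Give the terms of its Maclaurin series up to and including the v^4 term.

-2*v^4/3 + 2*v^3/3 - v^2 + v

Expand 1/(denominator) as a geometric series and multiply by the numerator's series.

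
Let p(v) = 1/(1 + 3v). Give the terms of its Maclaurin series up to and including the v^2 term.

9*v^2 - 3*v + 1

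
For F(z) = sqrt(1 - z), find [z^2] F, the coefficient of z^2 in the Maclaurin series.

-1/8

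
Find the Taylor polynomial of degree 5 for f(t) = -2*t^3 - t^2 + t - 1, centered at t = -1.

-2*(t + 1)^3 + 5*(t + 1)^2 - 3*(t + 1) - 1

f(-1) = -1
f′(-1) = -3
f′′(-1) = 10
f′′′(-1) = -12
f^(4)(-1) = 0
f^(5)(-1) = 0
Then c_k = f^(k)(-1)/k! gives each Taylor coefficient.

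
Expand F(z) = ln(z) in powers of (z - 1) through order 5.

(z - 1)^5/5 - (z - 1)^4/4 + (z - 1)^3/3 - (z - 1)^2/2 + (z - 1)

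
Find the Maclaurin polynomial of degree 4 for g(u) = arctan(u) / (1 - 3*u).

26*u^4 + 26*u^3/3 + 3*u^2 + u

Use 1/(1 - r) = Σ r^k on the denominator, then take the Cauchy product.
g(0) = 0
g′(0) = 1
g′′(0) = 6
g′′′(0) = 52
g^(4)(0) = 624
Dividing each by k! gives the coefficients c_0, ..., c_4.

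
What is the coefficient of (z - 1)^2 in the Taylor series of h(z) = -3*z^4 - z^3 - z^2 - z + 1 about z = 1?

-22

[(z - 1)^0] = -5;  [(z - 1)^1] = -18;  [(z - 1)^2] = -22.
So c_2 = h′′(1)/2! = -22.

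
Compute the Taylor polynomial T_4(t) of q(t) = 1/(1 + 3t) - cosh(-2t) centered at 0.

241*t^4/3 - 27*t^3 + 7*t^2 - 3*t

Expand each term separately and add.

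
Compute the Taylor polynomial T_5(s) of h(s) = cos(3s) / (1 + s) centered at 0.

Take the Cauchy product of the two expansions.
h(0) = 1
h′(0) = -1
h′′(0) = -7
h′′′(0) = 21
h^(4)(0) = -3
h^(5)(0) = 15
Dividing each by k! gives the coefficients c_0, ..., c_5.

s^5/8 - s^4/8 + 7*s^3/2 - 7*s^2/2 - s + 1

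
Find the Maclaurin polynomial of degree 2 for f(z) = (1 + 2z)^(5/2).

15*z^2/2 + 5*z + 1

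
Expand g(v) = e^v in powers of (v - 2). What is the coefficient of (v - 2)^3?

e^(2)/6

g(2) = e^(2)
g′(2) = e^(2)
g′′(2) = e^(2)
g′′′(2) = e^(2)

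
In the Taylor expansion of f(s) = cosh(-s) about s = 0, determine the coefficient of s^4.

1/24

c_4 = f^(4)(0)/4! = 1/24.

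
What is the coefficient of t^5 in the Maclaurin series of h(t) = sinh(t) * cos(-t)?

Write out both Maclaurin series and multiply, keeping only the needed powers.
h(0) = 0
h′(0) = 1
h′′(0) = 0
h′′′(0) = -2
h^(4)(0) = 0
h^(5)(0) = -4
So c_5 = h^(5)(0)/5! = -1/30.

-1/30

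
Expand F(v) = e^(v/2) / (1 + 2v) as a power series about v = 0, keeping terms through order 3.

Multiply the two series term by term and collect like powers.
[v^0] = 1;  [v^1] = -3/2;  [v^2] = 25/8;  [v^3] = -299/48.

-299*v^3/48 + 25*v^2/8 - 3*v/2 + 1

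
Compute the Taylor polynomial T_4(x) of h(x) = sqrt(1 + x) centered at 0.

h(0) = 1
h′(0) = 1/2
h′′(0) = -1/4
h′′′(0) = 3/8
h^(4)(0) = -15/16
Then c_k = h^(k)(0)/k! gives each Taylor coefficient.

-5*x^4/128 + x^3/16 - x^2/8 + x/2 + 1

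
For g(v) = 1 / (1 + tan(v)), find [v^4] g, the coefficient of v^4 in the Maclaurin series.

Write 1/(1+u) = 1 - u + u^2 - u^3 + ... and substitute the series for u.
[v^0] = 1;  [v^1] = -1;  [v^2] = 1;  [v^3] = -4/3;  [v^4] = 5/3.

5/3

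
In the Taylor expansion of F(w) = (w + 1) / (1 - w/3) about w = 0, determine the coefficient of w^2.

Distribute the polynomial across the series and collect like powers.
F(0) = 1
F′(0) = 4/3
F′′(0) = 8/9
So c_2 = F′′(0)/2! = 4/9.

4/9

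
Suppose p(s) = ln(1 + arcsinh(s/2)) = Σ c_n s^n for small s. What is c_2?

Plug the Maclaurin series of the inner function into that of the outer and collect terms.
[s^0] = 0;  [s^1] = 1/2;  [s^2] = -1/8.
So c_2 = p′′(0)/2! = -1/8.

-1/8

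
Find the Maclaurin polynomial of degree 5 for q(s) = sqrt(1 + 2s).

q(0) = 1
q′(0) = 1
q′′(0) = -1
q′′′(0) = 3
q^(4)(0) = -15
q^(5)(0) = 105
The Taylor polynomial is Σ q^(k)(0)/k! · s^k.

7*s^5/8 - 5*s^4/8 + s^3/2 - s^2/2 + s + 1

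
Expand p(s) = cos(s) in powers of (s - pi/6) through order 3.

[(s - pi/6)^0] = sqrt(3)/2;  [(s - pi/6)^1] = -1/2;  [(s - pi/6)^2] = -sqrt(3)/4;  [(s - pi/6)^3] = 1/12.

(s - pi/6)^3/12 - sqrt(3)*(s - pi/6)^2/4 - (s - pi/6)/2 + sqrt(3)/2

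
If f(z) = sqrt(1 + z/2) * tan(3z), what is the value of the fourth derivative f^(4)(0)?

873/16

Multiply the two series term by term and collect like powers.
From the series, [z^4] f = 291/128; multiply by 4! = 24 to get 873/16.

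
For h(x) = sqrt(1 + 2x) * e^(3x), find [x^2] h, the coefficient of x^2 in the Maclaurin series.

7

Take the Cauchy product of the two expansions.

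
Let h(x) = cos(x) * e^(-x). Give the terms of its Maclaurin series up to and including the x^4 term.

-x^4/6 + x^3/3 - x + 1

Expand each factor separately, then convolve coefficients.
h(0) = 1
h′(0) = -1
h′′(0) = 0
h′′′(0) = 2
h^(4)(0) = -4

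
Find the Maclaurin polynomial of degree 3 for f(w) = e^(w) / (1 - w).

Take the Cauchy product of the two expansions.

8*w^3/3 + 5*w^2/2 + 2*w + 1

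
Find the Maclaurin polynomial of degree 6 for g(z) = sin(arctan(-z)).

Substitute the inner expansion into the outer series and collect powers.
g(0) = 0
g′(0) = -1
g′′(0) = 0
g′′′(0) = 3
g^(4)(0) = 0
g^(5)(0) = -45
g^(6)(0) = 0
Dividing each by k! gives the coefficients c_0, ..., c_6.

-3*z^5/8 + z^3/2 - z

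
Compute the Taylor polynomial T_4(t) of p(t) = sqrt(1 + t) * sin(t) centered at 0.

-t^4/48 - 7*t^3/24 + t^2/2 + t

Write out both Maclaurin series and multiply, keeping only the needed powers.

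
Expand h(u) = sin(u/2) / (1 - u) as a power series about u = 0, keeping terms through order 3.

23*u^3/48 + u^2/2 + u/2

Write out both Maclaurin series and multiply, keeping only the needed powers.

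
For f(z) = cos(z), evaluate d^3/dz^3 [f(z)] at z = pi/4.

From the series, [(z - pi/4)^3] f = sqrt(2)/12; multiply by 3! = 6 to get sqrt(2)/2.

sqrt(2)/2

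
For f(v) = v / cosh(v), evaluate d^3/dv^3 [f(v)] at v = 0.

Write the quotient as an unknown series and match coefficients against numerator = denominator · series.
The coefficient of v^3 in the expansion is -1/2, so f′′′(0) = 3! * (-1/2) = -3.

-3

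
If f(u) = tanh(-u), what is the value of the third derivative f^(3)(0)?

From the series, [u^3] f = 1/3; multiply by 3! = 6 to get 2.

2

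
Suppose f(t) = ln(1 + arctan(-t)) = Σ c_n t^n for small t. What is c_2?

Plug the Maclaurin series of the inner function into that of the outer and collect terms.
f(0) = 0
f′(0) = -1
f′′(0) = -1
So c_2 = f′′(0)/2! = -1/2.

-1/2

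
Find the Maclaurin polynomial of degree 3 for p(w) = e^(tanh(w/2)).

Let u equal the inner series; expand the outer function in u and truncate.
[w^0] = 1;  [w^1] = 1/2;  [w^2] = 1/8;  [w^3] = -1/48.

-w^3/48 + w^2/8 + w/2 + 1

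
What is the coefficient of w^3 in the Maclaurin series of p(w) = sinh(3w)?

Apply the Taylor formula c_k = f^(k)(a)/k!.
[w^0] = 0;  [w^1] = 3;  [w^2] = 0;  [w^3] = 9/2.

9/2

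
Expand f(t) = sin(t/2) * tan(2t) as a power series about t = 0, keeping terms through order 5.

Take the Cauchy product of the two expansions.
f(0) = 0
f′(0) = 0
f′′(0) = 2
f′′′(0) = 0
f^(4)(0) = 31
f^(5)(0) = 0

31*t^4/24 + t^2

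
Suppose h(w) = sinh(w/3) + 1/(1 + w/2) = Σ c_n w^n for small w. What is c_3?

-77/648

Combine the two series term by term.
h(0) = 1
h′(0) = -1/6
h′′(0) = 1/2
h′′′(0) = -77/108
So c_3 = h′′′(0)/3! = -77/648.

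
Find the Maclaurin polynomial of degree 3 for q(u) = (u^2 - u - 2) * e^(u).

u^3/6 - u^2 - 3*u - 2

Multiply each power in the prefactor through the base expansion.
q(0) = -2
q′(0) = -3
q′′(0) = -2
q′′′(0) = 1
Dividing each by k! gives the coefficients c_0, ..., c_3.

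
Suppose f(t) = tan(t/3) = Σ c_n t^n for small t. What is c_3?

1/81

f(0) = 0
f′(0) = 1/3
f′′(0) = 0
f′′′(0) = 2/27
So c_3 = f′′′(0)/3! = 1/81.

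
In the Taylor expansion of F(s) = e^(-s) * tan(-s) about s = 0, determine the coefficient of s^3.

-5/6

Write out both Maclaurin series and multiply, keeping only the needed powers.
So c_3 = F′′′(0)/3! = -5/6.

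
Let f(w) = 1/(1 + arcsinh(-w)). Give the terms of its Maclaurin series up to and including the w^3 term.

Let u equal the inner series; expand the outer function in u and truncate.
[w^0] = 1;  [w^1] = 1;  [w^2] = 1;  [w^3] = 5/6.

5*w^3/6 + w^2 + w + 1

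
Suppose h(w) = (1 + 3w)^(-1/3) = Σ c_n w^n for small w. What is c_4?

Compute the successive derivatives at the expansion point and divide by k!.
[w^0] = 1;  [w^1] = -1;  [w^2] = 2;  [w^3] = -14/3;  [w^4] = 35/3.

35/3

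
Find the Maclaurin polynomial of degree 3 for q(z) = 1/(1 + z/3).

q(0) = 1
q′(0) = -1/3
q′′(0) = 2/9
q′′′(0) = -2/9
The Taylor polynomial is Σ q^(k)(0)/k! · z^k.

-z^3/27 + z^2/9 - z/3 + 1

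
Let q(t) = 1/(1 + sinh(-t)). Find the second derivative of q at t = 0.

Plug the Maclaurin series of the inner function into that of the outer and collect terms.
The coefficient of t^2 in the expansion is 1, so q′′(0) = 2! * (1) = 2.

2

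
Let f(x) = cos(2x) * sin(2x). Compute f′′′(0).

Write out both Maclaurin series and multiply, keeping only the needed powers.
From the series, [x^3] f = -16/3; multiply by 3! = 6 to get -32.

-32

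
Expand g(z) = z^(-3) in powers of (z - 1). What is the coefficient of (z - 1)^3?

-10

c_3 = g′′′(1)/3! = -10.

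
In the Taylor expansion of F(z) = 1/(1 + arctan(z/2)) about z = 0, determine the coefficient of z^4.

Let u equal the inner series; expand the outer function in u and truncate.
F(0) = 1
F′(0) = -1/2
F′′(0) = 1/2
F′′′(0) = -1/2
F^(4)(0) = 1/2

1/48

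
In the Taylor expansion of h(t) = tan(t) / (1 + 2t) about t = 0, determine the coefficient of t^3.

Write out both Maclaurin series and multiply, keeping only the needed powers.
h(0) = 0
h′(0) = 1
h′′(0) = -4
h′′′(0) = 26
The Taylor polynomial is Σ h^(k)(0)/k! · t^k.

13/3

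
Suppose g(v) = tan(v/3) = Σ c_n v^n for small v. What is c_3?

[v^0] = 0;  [v^1] = 1/3;  [v^2] = 0;  [v^3] = 1/81.
So c_3 = g′′′(0)/3! = 1/81.

1/81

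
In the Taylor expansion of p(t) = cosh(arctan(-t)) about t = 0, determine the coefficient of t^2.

Plug the Maclaurin series of the inner function into that of the outer and collect terms.
So c_2 = p′′(0)/2! = 1/2.

1/2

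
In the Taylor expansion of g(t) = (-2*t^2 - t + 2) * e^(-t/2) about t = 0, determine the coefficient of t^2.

-5/4

Multiply each power in the prefactor through the base expansion.
g(0) = 2
g′(0) = -2
g′′(0) = -5/2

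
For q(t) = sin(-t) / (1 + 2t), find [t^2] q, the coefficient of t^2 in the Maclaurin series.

2

Write out both Maclaurin series and multiply, keeping only the needed powers.
q(0) = 0
q′(0) = -1
q′′(0) = 4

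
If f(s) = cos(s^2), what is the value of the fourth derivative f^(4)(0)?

The coefficient of s^4 in the expansion is -1/2, so f^(4)(0) = 4! * (-1/2) = -12.

-12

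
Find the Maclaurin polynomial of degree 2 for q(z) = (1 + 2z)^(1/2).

q(0) = 1
q′(0) = 1
q′′(0) = -1

-z^2/2 + z + 1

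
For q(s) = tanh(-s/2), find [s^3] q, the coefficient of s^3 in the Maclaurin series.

1/24

q(0) = 0
q′(0) = -1/2
q′′(0) = 0
q′′′(0) = 1/4
So c_3 = q′′′(0)/3! = 1/24.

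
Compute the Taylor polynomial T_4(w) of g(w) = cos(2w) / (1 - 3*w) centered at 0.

191*w^4/3 + 21*w^3 + 7*w^2 + 3*w + 1

Expand 1/(denominator) as a geometric series and multiply by the numerator's series.
g(0) = 1
g′(0) = 3
g′′(0) = 14
g′′′(0) = 126
g^(4)(0) = 1528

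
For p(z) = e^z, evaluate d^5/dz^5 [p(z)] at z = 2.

The coefficient of (z - 2)^5 in the expansion is e^(2)/120, so p^(5)(2) = 5! * (e^(2)/120) = e^(2).

e^(2)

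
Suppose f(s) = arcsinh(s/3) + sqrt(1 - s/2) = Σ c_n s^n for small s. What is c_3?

Combine the two series term by term.
f(0) = 1
f′(0) = 1/12
f′′(0) = -1/16
f′′′(0) = -145/1728
Then c_k = f^(k)(0)/k! gives each Taylor coefficient.

-145/10368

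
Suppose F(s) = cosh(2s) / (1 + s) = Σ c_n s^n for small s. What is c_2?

3

Multiply the two series term by term and collect like powers.
[s^0] = 1;  [s^1] = -1;  [s^2] = 3.
So c_2 = F′′(0)/2! = 3.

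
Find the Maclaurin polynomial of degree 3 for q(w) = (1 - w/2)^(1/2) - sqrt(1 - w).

7*w^3/128 + 3*w^2/32 + w/4

Add the two expansions coefficient-wise.
q(0) = 0
q′(0) = 1/4
q′′(0) = 3/16
q′′′(0) = 21/64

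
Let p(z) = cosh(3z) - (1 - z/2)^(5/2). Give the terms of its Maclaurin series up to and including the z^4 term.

Expand each term separately and add.

6917*z^4/2048 + 5*z^3/128 + 129*z^2/32 + 5*z/4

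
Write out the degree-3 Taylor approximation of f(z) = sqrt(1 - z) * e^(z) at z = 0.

Take the Cauchy product of the two expansions.
f(0) = 1
f′(0) = 1/2
f′′(0) = -1/4
f′′′(0) = -13/8
The Taylor polynomial is Σ f^(k)(0)/k! · z^k.

-13*z^3/48 - z^2/8 + z/2 + 1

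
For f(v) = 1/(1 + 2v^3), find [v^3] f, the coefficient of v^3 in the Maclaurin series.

-2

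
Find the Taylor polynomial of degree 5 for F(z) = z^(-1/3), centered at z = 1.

-91*(z - 1)^5/729 + 35*(z - 1)^4/243 - 14*(z - 1)^3/81 + 2*(z - 1)^2/9 - (z - 1)/3 + 1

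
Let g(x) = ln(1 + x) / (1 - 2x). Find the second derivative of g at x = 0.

Multiply the two series term by term and collect like powers.
The coefficient of x^2 in the expansion is 3/2, so g′′(0) = 2! * (3/2) = 3.

3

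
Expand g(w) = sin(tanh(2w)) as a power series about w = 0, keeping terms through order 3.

-4*w^3 + 2*w

Plug the Maclaurin series of the inner function into that of the outer and collect terms.
[w^0] = 0;  [w^1] = 2;  [w^2] = 0;  [w^3] = -4.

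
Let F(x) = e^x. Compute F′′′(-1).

Apply the Taylor formula c_k = f^(k)(a)/k!.
From the series, [(x + 1)^3] F = e^(-1)/6; multiply by 3! = 6 to get e^(-1).

e^(-1)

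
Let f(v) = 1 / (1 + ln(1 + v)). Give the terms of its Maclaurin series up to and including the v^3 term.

Write 1/(1+u) = 1 - u + u^2 - u^3 + ... and substitute the series for u.
f(0) = 1
f′(0) = -1
f′′(0) = 3
f′′′(0) = -14

-7*v^3/3 + 3*v^2/2 - v + 1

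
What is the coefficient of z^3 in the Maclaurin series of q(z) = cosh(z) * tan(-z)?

Multiply the two series term by term and collect like powers.

-5/6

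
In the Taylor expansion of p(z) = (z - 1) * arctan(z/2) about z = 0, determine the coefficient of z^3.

1/24

Distribute the polynomial across the series and collect like powers.
p(0) = 0
p′(0) = -1/2
p′′(0) = 1
p′′′(0) = 1/4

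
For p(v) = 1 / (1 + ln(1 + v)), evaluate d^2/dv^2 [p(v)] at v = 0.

3

Write 1/(1+u) = 1 - u + u^2 - u^3 + ... and substitute the series for u.
The coefficient of v^2 in the expansion is 3/2, so p′′(0) = 2! * (3/2) = 3.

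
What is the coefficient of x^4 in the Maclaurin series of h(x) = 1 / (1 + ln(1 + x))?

Use the geometric series for the reciprocal, then substitute.

11/3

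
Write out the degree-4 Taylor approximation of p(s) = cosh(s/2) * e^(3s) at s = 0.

1513*s^4/384 + 39*s^3/8 + 37*s^2/8 + 3*s + 1

Take the Cauchy product of the two expansions.
p(0) = 1
p′(0) = 3
p′′(0) = 37/4
p′′′(0) = 117/4
p^(4)(0) = 1513/16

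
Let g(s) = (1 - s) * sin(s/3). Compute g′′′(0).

-1/27

Shift and add copies of the series according to the polynomial's terms.
The coefficient of s^3 in the expansion is -1/162, so g′′′(0) = 3! * (-1/162) = -1/27.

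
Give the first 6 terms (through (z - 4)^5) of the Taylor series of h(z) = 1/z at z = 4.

Apply the Taylor formula c_k = f^(k)(a)/k!.
[(z - 4)^0] = 1/4;  [(z - 4)^1] = -1/16;  [(z - 4)^2] = 1/64;  [(z - 4)^3] = -1/256;  [(z - 4)^4] = 1/1024;  [(z - 4)^5] = -1/4096.

-(z - 4)^5/4096 + (z - 4)^4/1024 - (z - 4)^3/256 + (z - 4)^2/64 - (z - 4)/16 + 1/4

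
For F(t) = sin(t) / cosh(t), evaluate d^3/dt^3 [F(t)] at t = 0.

-4

Write the quotient as an unknown series and match coefficients against numerator = denominator · series.
From the series, [t^3] F = -2/3; multiply by 3! = 6 to get -4.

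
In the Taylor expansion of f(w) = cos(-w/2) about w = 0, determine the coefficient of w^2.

-1/8

Compute the successive derivatives at the expansion point and divide by k!.
[w^0] = 1;  [w^1] = 0;  [w^2] = -1/8.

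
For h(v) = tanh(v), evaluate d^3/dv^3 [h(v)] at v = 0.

The coefficient of v^3 in the expansion is -1/3, so h′′′(0) = 3! * (-1/3) = -2.

-2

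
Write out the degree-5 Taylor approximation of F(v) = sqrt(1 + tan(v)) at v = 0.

Substitute the inner expansion into the outer series and collect powers.
F(0) = 1
F′(0) = 1/2
F′′(0) = -1/4
F′′′(0) = 11/8
F^(4)(0) = -47/16
F^(5)(0) = 601/32
Then c_k = F^(k)(0)/k! gives each Taylor coefficient.

601*v^5/3840 - 47*v^4/384 + 11*v^3/48 - v^2/8 + v/2 + 1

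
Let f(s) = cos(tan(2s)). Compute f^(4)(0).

Substitute the inner expansion into the outer series and collect powers.
The coefficient of s^4 in the expansion is -14/3, so f^(4)(0) = 4! * (-14/3) = -112.

-112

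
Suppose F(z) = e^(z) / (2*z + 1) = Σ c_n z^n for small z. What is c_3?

Multiply the numerator's expansion by the denominator's geometric series.
[z^0] = 1;  [z^1] = -1;  [z^2] = 5/2;  [z^3] = -29/6.

-29/6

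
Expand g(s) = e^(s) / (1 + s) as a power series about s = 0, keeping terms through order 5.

Multiply the two series term by term and collect like powers.
g(0) = 1
g′(0) = 0
g′′(0) = 1
g′′′(0) = -2
g^(4)(0) = 9
g^(5)(0) = -44
Then c_k = g^(k)(0)/k! gives each Taylor coefficient.

-11*s^5/30 + 3*s^4/8 - s^3/3 + s^2/2 + 1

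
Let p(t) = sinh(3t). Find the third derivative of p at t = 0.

The coefficient of t^3 in the expansion is 9/2, so p′′′(0) = 3! * (9/2) = 27.

27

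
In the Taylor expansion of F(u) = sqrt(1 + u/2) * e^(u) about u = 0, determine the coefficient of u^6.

1643/589824

Take the Cauchy product of the two expansions.
[u^0] = 1;  [u^1] = 5/4;  [u^2] = 23/32;  [u^3] = 103/384;  [u^4] = 449/6144;  [u^5] = 1949/122880;  [u^6] = 1643/589824.
So c_6 = F^(6)(0)/6! = 1643/589824.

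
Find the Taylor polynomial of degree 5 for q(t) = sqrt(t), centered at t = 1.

7*(t - 1)^5/256 - 5*(t - 1)^4/128 + (t - 1)^3/16 - (t - 1)^2/8 + (t - 1)/2 + 1

Differentiate repeatedly and evaluate at the center.
q(1) = 1
q′(1) = 1/2
q′′(1) = -1/4
q′′′(1) = 3/8
q^(4)(1) = -15/16
q^(5)(1) = 105/32
The Taylor polynomial is Σ q^(k)(1)/k! · (t - 1)^k.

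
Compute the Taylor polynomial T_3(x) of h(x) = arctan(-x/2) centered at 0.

h(0) = 0
h′(0) = -1/2
h′′(0) = 0
h′′′(0) = 1/4
Then c_k = h^(k)(0)/k! gives each Taylor coefficient.

x^3/24 - x/2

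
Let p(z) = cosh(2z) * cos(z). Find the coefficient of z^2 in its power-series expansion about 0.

3/2

Write out both Maclaurin series and multiply, keeping only the needed powers.
p(0) = 1
p′(0) = 0
p′′(0) = 3
The Taylor polynomial is Σ p^(k)(0)/k! · z^k.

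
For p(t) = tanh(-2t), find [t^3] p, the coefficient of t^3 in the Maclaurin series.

8/3

[t^0] = 0;  [t^1] = -2;  [t^2] = 0;  [t^3] = 8/3.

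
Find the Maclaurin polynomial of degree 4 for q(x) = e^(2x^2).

q(0) = 1
q′(0) = 0
q′′(0) = 4
q′′′(0) = 0
q^(4)(0) = 48

2*x^4 + 2*x^2 + 1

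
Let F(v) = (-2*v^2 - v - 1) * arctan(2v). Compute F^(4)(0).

64

Shift and add copies of the series according to the polynomial's terms.
The coefficient of v^4 in the expansion is 8/3, so F^(4)(0) = 4! * (8/3) = 64.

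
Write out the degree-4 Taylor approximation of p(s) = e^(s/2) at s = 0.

p(0) = 1
p′(0) = 1/2
p′′(0) = 1/4
p′′′(0) = 1/8
p^(4)(0) = 1/16
The Taylor polynomial is Σ p^(k)(0)/k! · s^k.

s^4/384 + s^3/48 + s^2/8 + s/2 + 1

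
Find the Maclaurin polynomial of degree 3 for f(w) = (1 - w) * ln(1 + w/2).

Shift and add copies of the series according to the polynomial's terms.
f(0) = 0
f′(0) = 1/2
f′′(0) = -5/4
f′′′(0) = 1

w^3/6 - 5*w^2/8 + w/2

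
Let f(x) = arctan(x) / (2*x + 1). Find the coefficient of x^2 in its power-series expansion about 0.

Multiply the numerator's expansion by the denominator's geometric series.
[x^0] = 0;  [x^1] = 1;  [x^2] = -2.

-2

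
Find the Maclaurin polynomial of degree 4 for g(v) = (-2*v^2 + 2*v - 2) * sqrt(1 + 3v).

Shift and add copies of the series according to the polynomial's terms.

765*v^4/64 - 69*v^3/8 + 13*v^2/4 - v - 2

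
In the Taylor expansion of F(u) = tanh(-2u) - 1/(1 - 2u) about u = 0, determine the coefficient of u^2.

-4

Combine the two series term by term.
F(0) = -1
F′(0) = -4
F′′(0) = -8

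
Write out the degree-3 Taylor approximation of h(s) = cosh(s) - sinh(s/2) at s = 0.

-s^3/48 + s^2/2 - s/2 + 1

Expand each term separately and add.
[s^0] = 1;  [s^1] = -1/2;  [s^2] = 1/2;  [s^3] = -1/48.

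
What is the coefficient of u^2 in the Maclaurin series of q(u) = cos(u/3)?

-1/18

q(0) = 1
q′(0) = 0
q′′(0) = -1/9
Then c_k = q^(k)(0)/k! gives each Taylor coefficient.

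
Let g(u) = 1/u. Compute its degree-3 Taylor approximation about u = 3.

g(3) = 1/3
g′(3) = -1/9
g′′(3) = 2/27
g′′′(3) = -2/27

-(u - 3)^3/81 + (u - 3)^2/27 - (u - 3)/9 + 1/3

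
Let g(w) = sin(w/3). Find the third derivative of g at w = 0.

From the series, [w^3] g = -1/162; multiply by 3! = 6 to get -1/27.

-1/27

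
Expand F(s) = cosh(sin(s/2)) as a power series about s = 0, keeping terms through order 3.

s^2/8 + 1

Plug the Maclaurin series of the inner function into that of the outer and collect terms.
F(0) = 1
F′(0) = 0
F′′(0) = 1/4
F′′′(0) = 0
The Taylor polynomial is Σ F^(k)(0)/k! · s^k.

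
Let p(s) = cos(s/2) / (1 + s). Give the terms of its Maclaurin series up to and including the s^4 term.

Take the Cauchy product of the two expansions.

337*s^4/384 - 7*s^3/8 + 7*s^2/8 - s + 1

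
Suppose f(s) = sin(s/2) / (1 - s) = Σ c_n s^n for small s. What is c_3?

Write out both Maclaurin series and multiply, keeping only the needed powers.
f(0) = 0
f′(0) = 1/2
f′′(0) = 1
f′′′(0) = 23/8

23/48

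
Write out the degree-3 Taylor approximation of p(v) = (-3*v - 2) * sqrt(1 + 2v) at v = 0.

Distribute the polynomial across the series and collect like powers.
p(0) = -2
p′(0) = -5
p′′(0) = -4
p′′′(0) = 3
The Taylor polynomial is Σ p^(k)(0)/k! · v^k.

v^3/2 - 2*v^2 - 5*v - 2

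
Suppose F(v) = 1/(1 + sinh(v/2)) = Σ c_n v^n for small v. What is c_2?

Substitute the inner expansion into the outer series and collect powers.
F(0) = 1
F′(0) = -1/2
F′′(0) = 1/2
So c_2 = F′′(0)/2! = 1/4.

1/4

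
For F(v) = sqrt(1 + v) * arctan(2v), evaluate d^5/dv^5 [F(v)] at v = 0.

6389/8

Write out both Maclaurin series and multiply, keeping only the needed powers.
The coefficient of v^5 in the expansion is 6389/960, so F^(5)(0) = 5! * (6389/960) = 6389/8.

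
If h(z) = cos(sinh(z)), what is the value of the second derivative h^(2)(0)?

Plug the Maclaurin series of the inner function into that of the outer and collect terms.
The coefficient of z^2 in the expansion is -1/2, so h′′(0) = 2! * (-1/2) = -1.

-1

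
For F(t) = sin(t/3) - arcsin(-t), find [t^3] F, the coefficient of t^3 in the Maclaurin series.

Combine the two series term by term.
F(0) = 0
F′(0) = 4/3
F′′(0) = 0
F′′′(0) = 26/27
Dividing each by k! gives the coefficients c_0, ..., c_3.

13/81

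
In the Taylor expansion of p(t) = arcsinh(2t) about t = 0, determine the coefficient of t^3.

p(0) = 0
p′(0) = 2
p′′(0) = 0
p′′′(0) = -8
So c_3 = p′′′(0)/3! = -4/3.

-4/3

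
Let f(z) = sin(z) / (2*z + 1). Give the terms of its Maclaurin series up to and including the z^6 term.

-1841*z^6/60 + 1841*z^5/120 - 23*z^4/3 + 23*z^3/6 - 2*z^2 + z

Multiply the numerator's expansion by the denominator's geometric series.
f(0) = 0
f′(0) = 1
f′′(0) = -4
f′′′(0) = 23
f^(4)(0) = -184
f^(5)(0) = 1841
f^(6)(0) = -22092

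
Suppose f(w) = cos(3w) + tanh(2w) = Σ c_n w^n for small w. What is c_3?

Add the two expansions coefficient-wise.
f(0) = 1
f′(0) = 2
f′′(0) = -9
f′′′(0) = -16
Dividing each by k! gives the coefficients c_0, ..., c_3.

-8/3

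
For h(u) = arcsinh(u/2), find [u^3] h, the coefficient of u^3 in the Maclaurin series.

-1/48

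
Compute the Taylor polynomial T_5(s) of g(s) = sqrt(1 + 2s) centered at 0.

g(0) = 1
g′(0) = 1
g′′(0) = -1
g′′′(0) = 3
g^(4)(0) = -15
g^(5)(0) = 105
The Taylor polynomial is Σ g^(k)(0)/k! · s^k.

7*s^5/8 - 5*s^4/8 + s^3/2 - s^2/2 + s + 1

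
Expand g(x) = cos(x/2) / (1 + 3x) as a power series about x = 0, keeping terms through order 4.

Write out both Maclaurin series and multiply, keeping only the needed powers.
g(0) = 1
g′(0) = -3
g′′(0) = 71/4
g′′′(0) = -639/4
g^(4)(0) = 30673/16

30673*x^4/384 - 213*x^3/8 + 71*x^2/8 - 3*x + 1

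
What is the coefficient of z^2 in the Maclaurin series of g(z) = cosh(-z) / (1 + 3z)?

19/2

Multiply the two series term by term and collect like powers.
g(0) = 1
g′(0) = -3
g′′(0) = 19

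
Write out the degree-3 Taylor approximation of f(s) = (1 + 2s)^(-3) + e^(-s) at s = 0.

Expand each term separately and add.
[s^0] = 2;  [s^1] = -7;  [s^2] = 49/2;  [s^3] = -481/6.

-481*s^3/6 + 49*s^2/2 - 7*s + 2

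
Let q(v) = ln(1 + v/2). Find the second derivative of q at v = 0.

From the series, [v^2] q = -1/8; multiply by 2! = 2 to get -1/4.

-1/4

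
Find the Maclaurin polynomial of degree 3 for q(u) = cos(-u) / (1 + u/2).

u^3/8 - u^2/4 - u/2 + 1

Expand each factor separately, then convolve coefficients.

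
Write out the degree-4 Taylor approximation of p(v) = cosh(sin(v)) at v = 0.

-v^4/8 + v^2/2 + 1

Plug the Maclaurin series of the inner function into that of the outer and collect terms.
p(0) = 1
p′(0) = 0
p′′(0) = 1
p′′′(0) = 0
p^(4)(0) = -3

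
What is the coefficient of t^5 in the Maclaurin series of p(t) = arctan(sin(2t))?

12

Substitute the inner expansion into the outer series and collect powers.
p(0) = 0
p′(0) = 2
p′′(0) = 0
p′′′(0) = -24
p^(4)(0) = 0
p^(5)(0) = 1440
So c_5 = p^(5)(0)/5! = 12.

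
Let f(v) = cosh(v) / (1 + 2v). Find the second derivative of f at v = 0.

Take the Cauchy product of the two expansions.
From the series, [v^2] f = 9/2; multiply by 2! = 2 to get 9.

9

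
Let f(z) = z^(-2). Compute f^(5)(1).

Differentiate repeatedly and evaluate at the center.
From the series, [(z - 1)^5] f = -6; multiply by 5! = 120 to get -720.

-720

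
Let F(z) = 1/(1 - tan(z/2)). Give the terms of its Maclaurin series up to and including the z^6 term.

61*z^6/1440 + z^5/15 + 5*z^4/48 + z^3/6 + z^2/4 + z/2 + 1

Let u equal the inner series; expand the outer function in u and truncate.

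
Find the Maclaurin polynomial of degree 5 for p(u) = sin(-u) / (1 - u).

Take the Cauchy product of the two expansions.
[u^0] = 0;  [u^1] = -1;  [u^2] = -1;  [u^3] = -5/6;  [u^4] = -5/6;  [u^5] = -101/120.

-101*u^5/120 - 5*u^4/6 - 5*u^3/6 - u^2 - u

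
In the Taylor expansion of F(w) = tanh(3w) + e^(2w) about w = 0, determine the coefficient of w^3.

Combine the two series term by term.
[w^0] = 1;  [w^1] = 5;  [w^2] = 2;  [w^3] = -23/3.
So c_3 = F′′′(0)/3! = -23/3.

-23/3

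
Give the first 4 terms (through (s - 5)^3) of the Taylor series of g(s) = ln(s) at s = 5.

(s - 5)^3/375 - (s - 5)^2/50 + (s - 5)/5 + ln(5)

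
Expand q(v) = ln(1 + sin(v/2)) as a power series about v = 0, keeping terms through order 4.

Substitute the inner expansion into the outer series and collect powers.
q(0) = 0
q′(0) = 1/2
q′′(0) = -1/4
q′′′(0) = 1/8
q^(4)(0) = -1/8

-v^4/192 + v^3/48 - v^2/8 + v/2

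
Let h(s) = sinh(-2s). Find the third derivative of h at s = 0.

-8

Use the known series and substitute for the argument.
The coefficient of s^3 in the expansion is -4/3, so h′′′(0) = 3! * (-4/3) = -8.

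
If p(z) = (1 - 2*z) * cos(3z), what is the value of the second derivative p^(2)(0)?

Multiply each power in the prefactor through the base expansion.
The coefficient of z^2 in the expansion is -9/2, so p′′(0) = 2! * (-9/2) = -9.

-9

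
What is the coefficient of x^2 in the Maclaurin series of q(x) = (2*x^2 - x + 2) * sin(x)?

-1

Shift and add copies of the series according to the polynomial's terms.
[x^0] = 0;  [x^1] = 2;  [x^2] = -1.
So c_2 = q′′(0)/2! = -1.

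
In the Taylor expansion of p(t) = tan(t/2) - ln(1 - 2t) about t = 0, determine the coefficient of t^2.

Combine the two series term by term.
p(0) = 0
p′(0) = 5/2
p′′(0) = 4

2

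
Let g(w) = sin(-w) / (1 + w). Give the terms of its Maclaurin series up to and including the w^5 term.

-101*w^5/120 + 5*w^4/6 - 5*w^3/6 + w^2 - w

Expand each factor separately, then convolve coefficients.
g(0) = 0
g′(0) = -1
g′′(0) = 2
g′′′(0) = -5
g^(4)(0) = 20
g^(5)(0) = -101
The Taylor polynomial is Σ g^(k)(0)/k! · w^k.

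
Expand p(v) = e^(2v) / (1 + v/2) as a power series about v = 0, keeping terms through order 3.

17*v^3/24 + 5*v^2/4 + 3*v/2 + 1

Multiply the two series term by term and collect like powers.
p(0) = 1
p′(0) = 3/2
p′′(0) = 5/2
p′′′(0) = 17/4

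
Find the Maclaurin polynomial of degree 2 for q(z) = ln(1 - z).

q(0) = 0
q′(0) = -1
q′′(0) = -1

-z^2/2 - z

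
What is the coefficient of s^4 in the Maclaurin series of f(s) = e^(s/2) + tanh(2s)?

1/384

Add the two expansions coefficient-wise.
f(0) = 1
f′(0) = 5/2
f′′(0) = 1/4
f′′′(0) = -127/8
f^(4)(0) = 1/16
So c_4 = f^(4)(0)/4! = 1/384.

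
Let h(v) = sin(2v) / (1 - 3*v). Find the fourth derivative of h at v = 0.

1200

Multiply the numerator's expansion by the denominator's geometric series.
The coefficient of v^4 in the expansion is 50, so h^(4)(0) = 4! * (50) = 1200.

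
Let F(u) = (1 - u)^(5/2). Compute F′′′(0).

From the series, [u^3] F = -5/16; multiply by 3! = 6 to get -15/8.

-15/8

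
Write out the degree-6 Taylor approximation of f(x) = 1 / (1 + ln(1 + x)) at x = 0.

Write 1/(1+u) = 1 - u + u^2 - u^3 + ... and substitute the series for u.
f(0) = 1
f′(0) = -1
f′′(0) = 3
f′′′(0) = -14
f^(4)(0) = 88
f^(5)(0) = -694
f^(6)(0) = 6578

3289*x^6/360 - 347*x^5/60 + 11*x^4/3 - 7*x^3/3 + 3*x^2/2 - x + 1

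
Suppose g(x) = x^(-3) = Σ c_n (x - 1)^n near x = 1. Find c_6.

Apply the Taylor formula c_k = f^(k)(a)/k!.
g(1) = 1
g′(1) = -3
g′′(1) = 12
g′′′(1) = -60
g^(4)(1) = 360
g^(5)(1) = -2520
g^(6)(1) = 20160
The Taylor polynomial is Σ g^(k)(1)/k! · (x - 1)^k.

28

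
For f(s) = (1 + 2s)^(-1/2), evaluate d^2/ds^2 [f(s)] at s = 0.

Compute the successive derivatives at the expansion point and divide by k!.
The coefficient of s^2 in the expansion is 3/2, so f′′(0) = 2! * (3/2) = 3.

3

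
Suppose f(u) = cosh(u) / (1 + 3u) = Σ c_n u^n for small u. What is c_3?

Multiply the two series term by term and collect like powers.
So c_3 = f′′′(0)/3! = -57/2.

-57/2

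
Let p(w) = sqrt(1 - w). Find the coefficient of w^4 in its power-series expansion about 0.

-5/128

Differentiate repeatedly and evaluate at the center.
p(0) = 1
p′(0) = -1/2
p′′(0) = -1/4
p′′′(0) = -3/8
p^(4)(0) = -15/16
So c_4 = p^(4)(0)/4! = -5/128.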